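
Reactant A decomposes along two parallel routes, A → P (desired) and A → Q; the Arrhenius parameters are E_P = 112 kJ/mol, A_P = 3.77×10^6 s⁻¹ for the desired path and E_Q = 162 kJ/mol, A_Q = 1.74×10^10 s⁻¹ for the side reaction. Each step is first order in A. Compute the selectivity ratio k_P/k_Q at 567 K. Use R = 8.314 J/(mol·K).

With equal orders, S_{P/Q} = k_P/k_Q = (A_P/A_Q)·exp[(E_Q−E_P)/(RT)].
(E_Q−E_P)/(RT) = (162−112)×10³/(8.314×567) = 50000/4714 = 10.61.
k_P/k_Q = (3.77×10^6/1.74×10^10)·exp(10.61) = 2.167×10^-4 × 40401 = 8.75.

8.75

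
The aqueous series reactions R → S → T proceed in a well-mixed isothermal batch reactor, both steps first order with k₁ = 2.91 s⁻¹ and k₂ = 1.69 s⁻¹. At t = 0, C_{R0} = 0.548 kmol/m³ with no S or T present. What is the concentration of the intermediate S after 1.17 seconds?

Solving the coupled first-order balances gives C_S(t) = [k₁/(k₂−k₁)]·C_{R0}·(e^(−k₁t) − e^(−k₂t)).
e^(−k₁t) = e^(−2.91×1.17) = e^(−3.405) = 0.03322; e^(−k₂t) = e^(−1.977) = 0.1384.
C_S = 2.91×0.548/(1.69−2.91) × (0.03322−0.1384) = (-1.307)×(-0.1052) = 0.1375 kmol/m³.

0.138 kmol/m³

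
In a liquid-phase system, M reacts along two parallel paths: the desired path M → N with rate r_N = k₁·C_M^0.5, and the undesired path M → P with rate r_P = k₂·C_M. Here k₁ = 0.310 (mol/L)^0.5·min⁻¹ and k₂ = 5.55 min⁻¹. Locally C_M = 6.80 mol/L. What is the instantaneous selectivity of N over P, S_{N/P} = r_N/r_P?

0.0214

S_{N/P} = r_N/r_P = (k₁·C_M^0.5)/(k₂·C_M) = (k₁/k₂)·C_M^-0.5.
= (0.310×6.800^0.5) / (5.55×6.800) = 0.8084/37.74 = 0.0214.
The undesired path is higher order in M, so low C_M (CSTR or dilute feed) favours N.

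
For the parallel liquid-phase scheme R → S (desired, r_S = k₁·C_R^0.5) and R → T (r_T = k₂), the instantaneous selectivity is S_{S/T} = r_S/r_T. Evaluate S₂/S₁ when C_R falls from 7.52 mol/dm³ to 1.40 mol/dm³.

S_{S/T} = (k₁/k₂)·C_R^0.5, so S₂/S₁ = (C_{R,2}/C_{R,1})^0.5.
= (1.40/7.52)^0.5 = (0.1862)^0.5 = 0.431.
Selectivity toward S falls as C_R falls — high-concentration operation is favoured.

0.431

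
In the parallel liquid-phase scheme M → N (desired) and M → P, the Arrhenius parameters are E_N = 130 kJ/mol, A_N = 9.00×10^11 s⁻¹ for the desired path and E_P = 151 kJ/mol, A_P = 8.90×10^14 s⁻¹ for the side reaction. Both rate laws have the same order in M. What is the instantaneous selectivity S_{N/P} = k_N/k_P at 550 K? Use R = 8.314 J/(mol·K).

With equal orders, S_{N/P} = k_N/k_P = (A_N/A_P)·exp[(E_P−E_N)/(RT)].
(E_P−E_N)/(RT) = (151−130)×10³/(8.314×550) = 21000/4573 = 4.592.
k_N/k_P = (9.00×10^11/8.90×10^14)·exp(4.592) = 0.001011 × 98.74 = 0.0998.
Since E_N < E_P, lowering the temperature improves selectivity toward N.

0.0998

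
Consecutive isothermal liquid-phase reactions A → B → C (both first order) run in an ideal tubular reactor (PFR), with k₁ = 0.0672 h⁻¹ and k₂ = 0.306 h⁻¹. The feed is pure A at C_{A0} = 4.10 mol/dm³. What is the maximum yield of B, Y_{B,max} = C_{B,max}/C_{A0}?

At the optimum, C_{B,max}/C_{A0} = (k₁/k₂)^[k₂/(k₂−k₁)].
= (0.0672/0.306)^(0.306/(0.306−0.0672)) = (0.2196)^(1.281) = 0.1433.

0.143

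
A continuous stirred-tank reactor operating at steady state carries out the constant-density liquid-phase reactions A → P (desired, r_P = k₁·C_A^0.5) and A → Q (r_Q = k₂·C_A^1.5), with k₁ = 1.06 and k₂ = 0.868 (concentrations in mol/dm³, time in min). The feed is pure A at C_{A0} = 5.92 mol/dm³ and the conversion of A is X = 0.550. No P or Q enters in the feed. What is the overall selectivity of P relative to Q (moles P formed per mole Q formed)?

Exit C_A = C_{A0}(1−X) = 5.92×0.450 = 2.664 mol/dm³.
In a CSTR the entire volume is at exit conditions, so r_P = 1.06×2.664^0.5 = 1.730 and r_Q = 0.868×2.664^1.5 = 3.774.
Overall selectivity = C_P/C_Q = r_Pτ/(r_Qτ) = r_P/r_Q = 0.458.

0.458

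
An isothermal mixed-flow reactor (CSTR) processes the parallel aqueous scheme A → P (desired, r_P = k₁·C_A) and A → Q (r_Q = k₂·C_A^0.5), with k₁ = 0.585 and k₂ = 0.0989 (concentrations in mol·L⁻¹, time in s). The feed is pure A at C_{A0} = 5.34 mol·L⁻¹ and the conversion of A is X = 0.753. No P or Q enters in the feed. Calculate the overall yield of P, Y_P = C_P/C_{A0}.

Exit C_A = C_{A0}(1−X) = 5.34×0.247 = 1.319 mol·L⁻¹.
Rates in a CSTR are evaluated at the outlet concentration: r_P = 0.585×1.319 = 0.7716, r_Q = 0.0989×1.319^0.5 = 0.1136.
Fraction of consumed A going to P: r_P/(r_P+r_Q) = 0.8717.
C_P = 0.8717·C_{A0}·X = 0.8717×5.34×0.753 = 3.51 mol·L⁻¹; Y_P = C_P/C_{A0} = 0.656.

0.656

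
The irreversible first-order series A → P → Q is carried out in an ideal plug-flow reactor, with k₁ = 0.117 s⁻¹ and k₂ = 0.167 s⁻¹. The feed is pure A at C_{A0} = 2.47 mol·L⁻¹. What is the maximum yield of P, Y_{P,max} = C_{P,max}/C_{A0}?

For a first-order series the maximum intermediate yield is C_{P,max}/C_{A0} = (k₁/k₂)^[k₂/(k₂−k₁)].
= (0.117/0.167)^(0.167/(0.167−0.117)) = (0.7006)^(3.340) = 0.3047.

0.305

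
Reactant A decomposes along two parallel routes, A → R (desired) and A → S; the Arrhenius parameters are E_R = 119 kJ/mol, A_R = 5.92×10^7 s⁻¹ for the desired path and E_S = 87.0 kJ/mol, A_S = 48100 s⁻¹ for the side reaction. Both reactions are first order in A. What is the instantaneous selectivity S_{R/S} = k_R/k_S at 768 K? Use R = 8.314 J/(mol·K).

k_R/k_S = (A_R/A_S)·exp[−(E_R−E_S)/(RT)] = (A_R/A_S)·exp[(E_S−E_R)/(RT)].
(E_S−E_R)/(RT) = (87.0−119)×10³/(8.314×768) = -32000/6385 = -5.012.
k_R/k_S = (5.92×10^7/48100)·exp(-5.012) = 1231 × 0.006660 = 8.20.

8.20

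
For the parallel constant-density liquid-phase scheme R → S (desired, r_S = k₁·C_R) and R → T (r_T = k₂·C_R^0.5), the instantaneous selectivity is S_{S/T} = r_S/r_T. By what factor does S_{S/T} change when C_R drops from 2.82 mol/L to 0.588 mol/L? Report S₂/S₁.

S_{S/T} = (k₁/k₂)·C_R^0.5, so S₂/S₁ = (C_{R,2}/C_{R,1})^0.5.
= (0.588/2.82)^0.5 = (0.2085)^0.5 = 0.457.
Selectivity toward S falls as C_R falls — high-concentration operation is favoured.

0.457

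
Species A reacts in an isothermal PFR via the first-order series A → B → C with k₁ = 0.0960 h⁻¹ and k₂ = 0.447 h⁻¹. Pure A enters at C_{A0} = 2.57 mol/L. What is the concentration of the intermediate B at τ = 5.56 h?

Solving the coupled first-order balances gives C_B(τ) = [k₁/(k₂−k₁)]·C_{A0}·(e^(−k₁τ) − e^(−k₂τ)).
e^(−k₁τ) = e^(−0.0960×5.56) = e^(−0.5338) = 0.5864; e^(−k₂τ) = e^(−2.485) = 0.08330.
C_B = 0.0960×2.57/(0.447−0.0960) × (0.5864−0.08330) = 0.7029×0.5031 = 0.3536 mol/L.

0.354 mol/L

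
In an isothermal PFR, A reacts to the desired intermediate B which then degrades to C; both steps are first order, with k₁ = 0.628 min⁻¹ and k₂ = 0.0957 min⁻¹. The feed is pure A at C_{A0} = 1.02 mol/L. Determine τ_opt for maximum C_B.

3.53 min

Setting dC_B/dτ = 0 gives τ_opt = ln(k₂/k₁)/(k₂−k₁).
= ln(0.0957/0.628)/(0.0957−0.628) = ln(0.1524)/-0.5323 = -1.881/-0.5323 = 3.53 min.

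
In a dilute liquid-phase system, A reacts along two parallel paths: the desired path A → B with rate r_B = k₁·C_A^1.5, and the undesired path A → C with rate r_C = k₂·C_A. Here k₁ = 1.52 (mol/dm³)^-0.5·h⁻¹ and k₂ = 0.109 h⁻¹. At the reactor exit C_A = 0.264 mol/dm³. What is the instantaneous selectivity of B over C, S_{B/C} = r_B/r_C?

S_{B/C} = r_B/r_C = (k₁·C_A^1.5)/(k₂·C_A) = (k₁/k₂)·C_A^0.5.
= (1.52×0.2640^1.5) / (0.109×0.2640) = 0.2062/0.02878 = 7.17.

7.17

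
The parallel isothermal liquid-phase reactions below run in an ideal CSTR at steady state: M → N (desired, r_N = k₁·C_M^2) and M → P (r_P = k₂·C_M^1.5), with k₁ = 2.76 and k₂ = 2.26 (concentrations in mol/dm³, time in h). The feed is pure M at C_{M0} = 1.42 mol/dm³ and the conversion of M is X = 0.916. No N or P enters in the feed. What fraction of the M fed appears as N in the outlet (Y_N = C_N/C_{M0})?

0.272

Exit C_M = C_{M0}(1−X) = 1.42×0.0840 = 0.1193 mol/dm³.
A CSTR operates uniformly at the exit composition, giving r_N = 0.03927 and r_P = 0.09310 (each k·C_M^n at C_M = 0.1193).
Fraction of consumed M going to N: r_N/(r_N+r_P) = 0.2967.
C_N = 0.2967·C_{M0}·X = 0.2967×1.42×0.916 = 0.386 mol/dm³; Y_N = C_N/C_{M0} = 0.272.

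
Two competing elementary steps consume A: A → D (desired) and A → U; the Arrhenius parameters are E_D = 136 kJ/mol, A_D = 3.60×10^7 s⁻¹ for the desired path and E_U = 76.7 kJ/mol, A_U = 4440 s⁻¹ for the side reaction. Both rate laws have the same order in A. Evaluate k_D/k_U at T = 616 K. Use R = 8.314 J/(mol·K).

Since both paths have the same order in A, the concentration cancels and S_{D/U} = k_D/k_U = (A_D/A_U)·exp[(E_U−E_D)/(RT)].
(E_U−E_D)/(RT) = (76.7−136)×10³/(8.314×616) = -59300/5121 = -11.58.
k_D/k_U = (3.60×10^7/4440)·exp(-11.58) = 8108 × 9.362×10^-6 = 0.0759.

0.0759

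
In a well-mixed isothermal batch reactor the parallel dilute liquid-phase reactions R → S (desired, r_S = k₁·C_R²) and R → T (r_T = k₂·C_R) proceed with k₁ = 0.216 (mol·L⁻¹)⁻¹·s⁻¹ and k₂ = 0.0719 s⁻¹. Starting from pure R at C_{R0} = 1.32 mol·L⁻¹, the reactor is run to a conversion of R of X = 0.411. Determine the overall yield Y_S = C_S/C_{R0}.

0.311

C_R = C_{R0}(1−X) = 0.7775 mol·L⁻¹.
Along a PFR/batch, dC_T/dC_R = −r_T/(r_S+r_T) = −k₂/(k₂+k₁·C_R).
Integrating from C_{R0} to C_R: C_T = (0.0719/0.216)·ln[(0.0719+0.216·1.32)/(0.0719+0.216·0.777)] = 0.3329·ln(0.3570/0.2398) = 0.1324 mol·L⁻¹.
Then C_S = (C_{R0}−C_R) − C_T = 0.5425 − 0.1324 = 0.4101 mol·L⁻¹.
Y_S = C_S/C_{R0} = 0.4101/1.32 = 0.311.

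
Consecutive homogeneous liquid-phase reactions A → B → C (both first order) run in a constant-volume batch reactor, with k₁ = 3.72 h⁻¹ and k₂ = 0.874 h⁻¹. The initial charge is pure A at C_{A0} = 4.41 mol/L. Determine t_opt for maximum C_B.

The intermediate peaks when r₁ = r₂, i.e. k₁e^(−k₁t) = k₂e^(−k₂t), giving t_opt = ln(k₂/k₁)/(k₂−k₁).
= ln(0.874/3.72)/(0.874−3.72) = ln(0.2349)/-2.846 = -1.448/-2.846 = 0.509 h.

0.509 h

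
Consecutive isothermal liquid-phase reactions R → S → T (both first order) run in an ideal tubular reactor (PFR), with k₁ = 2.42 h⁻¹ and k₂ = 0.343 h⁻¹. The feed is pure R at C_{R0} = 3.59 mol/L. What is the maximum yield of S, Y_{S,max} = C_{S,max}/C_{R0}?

For a first-order series the maximum intermediate yield is C_{S,max}/C_{R0} = (k₁/k₂)^[k₂/(k₂−k₁)].
= (2.42/0.343)^(0.343/(0.343−2.42)) = (7.055)^(-0.1651) = 0.7242.

0.724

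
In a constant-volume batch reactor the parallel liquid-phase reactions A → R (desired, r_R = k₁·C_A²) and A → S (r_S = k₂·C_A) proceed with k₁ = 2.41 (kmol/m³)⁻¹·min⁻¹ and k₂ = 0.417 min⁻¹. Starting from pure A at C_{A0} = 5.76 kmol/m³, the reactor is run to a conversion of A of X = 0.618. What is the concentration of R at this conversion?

C_A = C_{A0}(1−X) = 2.200 kmol/m³.
Along a PFR/batch, dC_S/dC_A = −r_S/(r_R+r_S) = −k₂/(k₂+k₁·C_A).
Integrating from C_{A0} to C_A: C_S = (0.417/2.41)·ln[(0.417+2.41·5.76)/(0.417+2.41·2.20)] = 0.1730·ln(14.30/5.720) = 0.1585 kmol/m³.
Then C_R = (C_{A0}−C_A) − C_S = 3.560 − 0.1585 = 3.401 kmol/m³.

3.40 kmol/m³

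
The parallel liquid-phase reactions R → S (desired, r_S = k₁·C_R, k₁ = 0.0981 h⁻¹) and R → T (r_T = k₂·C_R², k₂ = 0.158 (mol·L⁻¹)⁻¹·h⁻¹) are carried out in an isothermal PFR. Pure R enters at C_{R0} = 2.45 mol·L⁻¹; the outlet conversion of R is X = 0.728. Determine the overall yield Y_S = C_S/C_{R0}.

0.220

C_R = C_{R0}(1−X) = 0.6664 mol·L⁻¹.
Along a PFR/batch, dC_S/dC_R = −r_S/(r_S+r_T) = −k₁/(k₁+k₂·C_R).
Integrating from C_{R0} to C_R: C_S = (0.0981/0.158)·ln[(0.0981+0.158·2.45)/(0.0981+0.158·0.666)] = 0.6209·ln(0.4852/0.2034) = 0.5398 mol·L⁻¹.
Y_S = C_S/C_{R0} = 0.5398/2.45 = 0.220.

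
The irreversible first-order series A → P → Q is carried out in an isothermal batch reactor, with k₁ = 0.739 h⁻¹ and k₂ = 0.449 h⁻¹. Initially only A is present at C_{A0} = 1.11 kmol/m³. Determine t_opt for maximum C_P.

1.72 h

For first-order series the maximum of C_P occurs at t_opt = ln(k₂/k₁)/(k₂−k₁).
= ln(0.449/0.739)/(0.449−0.739) = ln(0.6076)/-0.2900 = -0.4983/-0.2900 = 1.72 h.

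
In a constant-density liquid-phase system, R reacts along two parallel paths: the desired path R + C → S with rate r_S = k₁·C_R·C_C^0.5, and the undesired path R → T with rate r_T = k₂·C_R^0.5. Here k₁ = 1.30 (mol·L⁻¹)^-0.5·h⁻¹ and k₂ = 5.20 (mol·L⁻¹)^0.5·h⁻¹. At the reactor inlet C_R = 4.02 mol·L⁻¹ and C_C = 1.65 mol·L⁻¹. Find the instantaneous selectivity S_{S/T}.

0.644

S_{S/T} = r_S/r_T = (k₁·C_R·C_C^0.5)/(k₂·C_R^0.5) = (k₁/k₂)·C_R^0.5·C_C^0.5.
= (1.30×4.020×1.650^0.5) / (5.20×4.020^0.5) = 6.713/10.43 = 0.644.
Since the desired path is higher order in R, keeping C_R high (PFR or concentrated feed) favours S.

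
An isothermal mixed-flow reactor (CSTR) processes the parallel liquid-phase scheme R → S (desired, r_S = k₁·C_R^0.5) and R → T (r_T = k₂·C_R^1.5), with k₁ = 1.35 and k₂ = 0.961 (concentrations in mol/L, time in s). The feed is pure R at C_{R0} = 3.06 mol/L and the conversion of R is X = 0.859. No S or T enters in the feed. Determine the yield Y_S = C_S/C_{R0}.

Exit C_R = C_{R0}(1−X) = 3.06×0.141 = 0.4315 mol/L.
In a CSTR the entire volume is at exit conditions, so r_S = 1.35×0.4315^0.5 = 0.8868 and r_T = 0.961×0.4315^1.5 = 0.2724.
Fraction of consumed R going to S: r_S/(r_S+r_T) = 0.7650.
C_S = 0.7650·C_{R0}·X = 0.7650×3.06×0.859 = 2.01 mol/L; Y_S = C_S/C_{R0} = 0.657.

0.657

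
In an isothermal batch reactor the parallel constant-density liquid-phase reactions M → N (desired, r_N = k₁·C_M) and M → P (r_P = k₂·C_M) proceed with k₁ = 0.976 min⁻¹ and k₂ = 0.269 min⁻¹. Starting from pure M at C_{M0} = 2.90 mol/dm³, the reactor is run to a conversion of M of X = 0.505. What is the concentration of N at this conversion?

1.15 mol/dm³

C_M = C_{M0}(1−X) = 1.435 mol/dm³.
Both paths are first order in M, so the instantaneous fraction to N is constant: dC_N/d(−C_M) = k₁/(k₁+k₂) = 0.7839.
C_N = 0.7839·(C_{M0}−C_M) = 0.7839×1.464 = 1.15 mol/dm³.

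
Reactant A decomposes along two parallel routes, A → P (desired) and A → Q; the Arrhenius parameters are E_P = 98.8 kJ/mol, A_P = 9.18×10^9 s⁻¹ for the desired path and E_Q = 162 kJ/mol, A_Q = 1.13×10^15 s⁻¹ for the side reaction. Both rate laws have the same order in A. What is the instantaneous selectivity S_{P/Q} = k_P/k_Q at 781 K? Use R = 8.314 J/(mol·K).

0.137

k_P/k_Q = (A_P/A_Q)·exp[−(E_P−E_Q)/(RT)] = (A_P/A_Q)·exp[(E_Q−E_P)/(RT)].
(E_Q−E_P)/(RT) = (162−98.8)×10³/(8.314×781) = 63200/6493 = 9.733.
k_P/k_Q = (9.18×10^9/1.13×10^15)·exp(9.733) = 8.124×10^-6 × 16869 = 0.137.
Since E_P < E_Q, lowering the temperature improves selectivity toward P.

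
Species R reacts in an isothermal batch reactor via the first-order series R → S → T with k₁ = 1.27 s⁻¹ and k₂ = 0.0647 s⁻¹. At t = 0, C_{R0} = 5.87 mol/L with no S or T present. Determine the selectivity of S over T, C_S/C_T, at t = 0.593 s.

The intermediate concentration in a first-order A→B→C sequence is C_S = k₁C_{R0}(e^(−k₁t) − e^(−k₂t))/(k₂−k₁).
e^(−k₁t) = e^(−1.27×0.593) = e^(−0.7531) = 0.4709; e^(−k₂t) = e^(−0.03837) = 0.9624.
C_S = 1.27×5.87/(0.0647−1.27) × (0.4709−0.9624) = (-6.185)×(-0.4915) = 3.040 mol/L.
C_R = C_{R0}e^(−k₁t) = 2.764 mol/L, so C_T = C_{R0}−C_R−C_S = 0.06609 mol/L; C_S/C_T = 46.0.

46.0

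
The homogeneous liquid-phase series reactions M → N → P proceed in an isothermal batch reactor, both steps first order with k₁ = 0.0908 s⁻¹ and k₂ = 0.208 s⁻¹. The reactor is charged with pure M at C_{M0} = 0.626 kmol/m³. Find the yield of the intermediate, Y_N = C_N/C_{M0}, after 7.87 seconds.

Solving the coupled first-order balances gives C_N(t) = [k₁/(k₂−k₁)]·C_{M0}·(e^(−k₁t) − e^(−k₂t)).
e^(−k₁t) = e^(−0.0908×7.87) = e^(−0.7146) = 0.4894; e^(−k₂t) = e^(−1.637) = 0.1946.
C_N = 0.0908×0.626/(0.208−0.0908) × (0.4894−0.1946) = 0.4850×0.2948 = 0.1430 kmol/m³.
Y_N = C_N/C_{M0} = 0.1430/0.626 = 0.228.

0.228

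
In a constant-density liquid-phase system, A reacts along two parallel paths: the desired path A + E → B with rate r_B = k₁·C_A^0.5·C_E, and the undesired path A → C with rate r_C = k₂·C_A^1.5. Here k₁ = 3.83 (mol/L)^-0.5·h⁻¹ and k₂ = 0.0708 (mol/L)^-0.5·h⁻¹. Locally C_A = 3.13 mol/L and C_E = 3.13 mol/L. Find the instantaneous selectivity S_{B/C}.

S_{B/C} = r_B/r_C = (k₁·C_A^0.5·C_E)/(k₂·C_A^1.5) = (k₁/k₂)·C_A⁻¹·C_E.
= (3.83×3.130^0.5×3.130) / (0.0708×3.130^1.5) = 21.21/0.3921 = 54.1.
The undesired path is higher order in A, so low C_A (CSTR or dilute feed) favours B.

54.1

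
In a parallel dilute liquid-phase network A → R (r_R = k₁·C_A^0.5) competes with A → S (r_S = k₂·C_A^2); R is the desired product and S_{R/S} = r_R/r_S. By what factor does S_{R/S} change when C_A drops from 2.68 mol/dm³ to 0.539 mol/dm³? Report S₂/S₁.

11.1

S_{R/S} = (k₁/k₂)·C_A^-1.5, so S₂/S₁ = (C_{A,2}/C_{A,1})^-1.5.
= (0.539/2.68)^(-1.5) = (0.2011)^(-1.5) = 11.1.
Selectivity toward R rises as C_A falls — low-concentration operation is favoured.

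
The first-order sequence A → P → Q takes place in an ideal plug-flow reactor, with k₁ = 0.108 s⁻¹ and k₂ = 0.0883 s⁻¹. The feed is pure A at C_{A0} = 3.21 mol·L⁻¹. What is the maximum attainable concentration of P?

Evaluating C_P at τ_opt = ln(k₂/k₁)/(k₂−k₁) gives C_{P,max}/C_{A0} = (k₁/k₂)^[k₂/(k₂−k₁)].
= (0.108/0.0883)^(0.0883/(0.0883−0.108)) = (1.223)^(-4.482) = 0.4055.
C_{P,max} = 0.4055×3.21 = 1.30 mol·L⁻¹.

1.30 mol·L⁻¹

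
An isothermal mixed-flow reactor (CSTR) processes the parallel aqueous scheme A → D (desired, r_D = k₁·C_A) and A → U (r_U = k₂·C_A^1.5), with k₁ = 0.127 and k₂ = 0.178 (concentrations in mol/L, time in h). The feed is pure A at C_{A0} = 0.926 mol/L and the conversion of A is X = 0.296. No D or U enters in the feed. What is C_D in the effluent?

0.129 mol/L

Exit C_A = C_{A0}(1−X) = 0.926×0.704 = 0.6519 mol/L.
A CSTR operates uniformly at the exit composition, giving r_D = 0.08279 and r_U = 0.09369 (each k·C_A^n at C_A = 0.6519).
Fraction of consumed A going to D: r_D/(r_D+r_U) = 0.4691.
C_D = 0.4691·C_{A0}·X = 0.4691×0.926×0.296 = 0.129 mol/L.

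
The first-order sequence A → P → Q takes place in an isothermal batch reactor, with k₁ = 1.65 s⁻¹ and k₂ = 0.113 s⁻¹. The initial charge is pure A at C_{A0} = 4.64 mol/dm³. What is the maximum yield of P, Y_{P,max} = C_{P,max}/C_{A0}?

Evaluating C_P at t_opt = ln(k₂/k₁)/(k₂−k₁) gives C_{P,max}/C_{A0} = (k₁/k₂)^[k₂/(k₂−k₁)].
= (1.65/0.113)^(0.113/(0.113−1.65)) = (14.60)^(-0.07352) = 0.8211.

0.821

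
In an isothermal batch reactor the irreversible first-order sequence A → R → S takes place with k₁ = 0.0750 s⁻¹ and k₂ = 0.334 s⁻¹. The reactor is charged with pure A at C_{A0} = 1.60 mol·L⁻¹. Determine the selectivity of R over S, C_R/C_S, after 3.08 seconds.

Solving the coupled first-order balances gives C_R(t) = [k₁/(k₂−k₁)]·C_{A0}·(e^(−k₁t) − e^(−k₂t)).
e^(−k₁t) = e^(−0.0750×3.08) = e^(−0.2310) = 0.7937; e^(−k₂t) = e^(−1.029) = 0.3575.
C_R = 0.0750×1.60/(0.334−0.0750) × (0.7937−0.3575) = 0.4633×0.4363 = 0.2021 mol·L⁻¹.
C_A = C_{A0}e^(−k₁t) = 1.270 mol·L⁻¹, so C_S = C_{A0}−C_A−C_R = 0.1279 mol·L⁻¹; C_R/C_S = 1.58.

1.58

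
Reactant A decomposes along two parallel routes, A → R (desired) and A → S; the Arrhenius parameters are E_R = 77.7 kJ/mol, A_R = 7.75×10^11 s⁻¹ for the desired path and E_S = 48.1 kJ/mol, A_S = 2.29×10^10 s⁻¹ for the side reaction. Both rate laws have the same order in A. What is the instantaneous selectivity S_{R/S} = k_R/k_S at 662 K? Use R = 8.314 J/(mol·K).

0.156

Since both paths have the same order in A, the concentration cancels and S_{R/S} = k_R/k_S = (A_R/A_S)·exp[(E_S−E_R)/(RT)].
(E_S−E_R)/(RT) = (48.1−77.7)×10³/(8.314×662) = -29600/5504 = -5.378.
k_R/k_S = (7.75×10^11/2.29×10^10)·exp(-5.378) = 33.84 × 0.004617 = 0.156.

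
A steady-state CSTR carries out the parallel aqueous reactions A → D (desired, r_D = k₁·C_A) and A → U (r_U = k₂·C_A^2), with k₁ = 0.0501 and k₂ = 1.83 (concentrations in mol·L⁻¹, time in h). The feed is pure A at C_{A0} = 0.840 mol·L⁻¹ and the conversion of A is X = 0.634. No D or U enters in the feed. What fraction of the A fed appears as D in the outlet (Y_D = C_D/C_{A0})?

0.0518

Exit C_A = C_{A0}(1−X) = 0.840×0.366 = 0.3074 mol·L⁻¹.
In a CSTR the entire volume is at exit conditions, so r_D = 0.0501×0.3074 = 0.01540 and r_U = 1.83×0.3074^2 = 0.1730.
Fraction of consumed A going to D: r_D/(r_D+r_U) = 0.08177.
C_D = 0.08177·C_{A0}·X = 0.08177×0.840×0.634 = 0.0435 mol·L⁻¹; Y_D = C_D/C_{A0} = 0.0518.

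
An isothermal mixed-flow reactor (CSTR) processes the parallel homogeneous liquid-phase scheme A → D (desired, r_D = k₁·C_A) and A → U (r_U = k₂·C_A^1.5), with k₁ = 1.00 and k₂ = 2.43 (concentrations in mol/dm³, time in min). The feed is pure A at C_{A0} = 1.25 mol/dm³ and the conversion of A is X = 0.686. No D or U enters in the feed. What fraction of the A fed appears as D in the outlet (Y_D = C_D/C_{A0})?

Exit C_A = C_{A0}(1−X) = 1.25×0.314 = 0.3925 mol/dm³.
Rates in a CSTR are evaluated at the outlet concentration: r_D = 1.00×0.3925 = 0.3925, r_U = 2.43×0.3925^1.5 = 0.5975.
Fraction of consumed A going to D: r_D/(r_D+r_U) = 0.3964.
C_D = 0.3964·C_{A0}·X = 0.3964×1.25×0.686 = 0.340 mol/dm³; Y_D = C_D/C_{A0} = 0.272.

0.272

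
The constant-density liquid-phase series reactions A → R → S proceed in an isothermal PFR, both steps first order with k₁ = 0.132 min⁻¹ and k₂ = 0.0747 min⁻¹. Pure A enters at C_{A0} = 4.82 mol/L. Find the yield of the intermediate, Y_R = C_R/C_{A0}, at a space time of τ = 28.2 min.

The intermediate concentration in a first-order A→B→C sequence is C_R = k₁C_{A0}(e^(−k₁τ) − e^(−k₂τ))/(k₂−k₁).
e^(−k₁τ) = e^(−0.132×28.2) = e^(−3.722) = 0.02418; e^(−k₂τ) = e^(−2.107) = 0.1217.
C_R = 0.132×4.82/(0.0747−0.132) × (0.02418−0.1217) = (-11.10)×(-0.09748) = 1.082 mol/L.
Y_R = C_R/C_{A0} = 1.082/4.82 = 0.225.

0.225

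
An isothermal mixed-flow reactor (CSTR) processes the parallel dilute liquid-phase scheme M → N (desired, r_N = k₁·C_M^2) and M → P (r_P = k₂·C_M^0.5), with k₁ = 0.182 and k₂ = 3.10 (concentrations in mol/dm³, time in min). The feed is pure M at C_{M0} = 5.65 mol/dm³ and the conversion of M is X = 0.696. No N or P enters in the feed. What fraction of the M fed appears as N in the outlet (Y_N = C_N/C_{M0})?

0.0812

Exit C_M = C_{M0}(1−X) = 5.65×0.304 = 1.718 mol/dm³.
Rates in a CSTR are evaluated at the outlet concentration: r_N = 0.182×1.718^2 = 0.5369, r_P = 3.10×1.718^0.5 = 4.063.
Fraction of consumed M going to N: r_N/(r_N+r_P) = 0.1167.
C_N = 0.1167·C_{M0}·X = 0.1167×5.65×0.696 = 0.459 mol/dm³; Y_N = C_N/C_{M0} = 0.0812.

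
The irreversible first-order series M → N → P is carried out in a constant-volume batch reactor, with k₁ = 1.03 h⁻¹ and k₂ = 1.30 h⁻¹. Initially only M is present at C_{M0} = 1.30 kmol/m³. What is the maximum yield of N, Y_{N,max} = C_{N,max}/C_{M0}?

For a first-order series the maximum intermediate yield is C_{N,max}/C_{M0} = (k₁/k₂)^[k₂/(k₂−k₁)].
= (1.03/1.30)^(1.30/(1.30−1.03)) = (0.7923)^(4.815) = 0.3260.

0.326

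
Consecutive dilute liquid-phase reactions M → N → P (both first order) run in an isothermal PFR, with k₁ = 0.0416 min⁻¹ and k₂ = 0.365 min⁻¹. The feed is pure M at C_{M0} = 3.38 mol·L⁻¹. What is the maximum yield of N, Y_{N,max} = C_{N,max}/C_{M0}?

For a first-order series the maximum intermediate yield is C_{N,max}/C_{M0} = (k₁/k₂)^[k₂/(k₂−k₁)].
= (0.0416/0.365)^(0.365/(0.365−0.0416)) = (0.1140)^(1.129) = 0.08619.

0.0862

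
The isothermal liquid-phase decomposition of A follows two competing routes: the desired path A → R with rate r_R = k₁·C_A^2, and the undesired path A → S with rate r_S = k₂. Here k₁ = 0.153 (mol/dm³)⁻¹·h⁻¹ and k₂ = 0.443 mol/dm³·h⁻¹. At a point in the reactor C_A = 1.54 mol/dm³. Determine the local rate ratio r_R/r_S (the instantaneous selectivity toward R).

S_{R/S} = r_R/r_S = (k₁·C_A^2)/(k₂) = (k₁/k₂)·C_A^2.
= (0.153×1.540^2) / (0.443) = 0.3629/0.4430 = 0.819.

0.819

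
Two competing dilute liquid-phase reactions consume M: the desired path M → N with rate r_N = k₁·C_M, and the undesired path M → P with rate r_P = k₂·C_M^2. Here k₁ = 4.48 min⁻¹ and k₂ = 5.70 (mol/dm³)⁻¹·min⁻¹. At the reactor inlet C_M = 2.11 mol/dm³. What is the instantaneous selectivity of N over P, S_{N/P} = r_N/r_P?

0.372

S_{N/P} = r_N/r_P = (k₁·C_M)/(k₂·C_M^2) = (k₁/k₂)·C_M⁻¹.
= (4.48×2.110) / (5.70×2.110^2) = 9.453/25.38 = 0.372.
The undesired path is higher order in M, so low C_M (CSTR or dilute feed) favours N.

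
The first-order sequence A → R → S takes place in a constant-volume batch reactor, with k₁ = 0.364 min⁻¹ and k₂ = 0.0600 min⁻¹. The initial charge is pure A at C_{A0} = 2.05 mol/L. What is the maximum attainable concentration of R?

At the optimum, C_{R,max}/C_{A0} = (k₁/k₂)^[k₂/(k₂−k₁)].
= (0.364/0.0600)^(0.0600/(0.0600−0.364)) = (6.067)^(-0.1974) = 0.7006.
C_{R,max} = 0.7006×2.05 = 1.44 mol/L.

1.44 mol/L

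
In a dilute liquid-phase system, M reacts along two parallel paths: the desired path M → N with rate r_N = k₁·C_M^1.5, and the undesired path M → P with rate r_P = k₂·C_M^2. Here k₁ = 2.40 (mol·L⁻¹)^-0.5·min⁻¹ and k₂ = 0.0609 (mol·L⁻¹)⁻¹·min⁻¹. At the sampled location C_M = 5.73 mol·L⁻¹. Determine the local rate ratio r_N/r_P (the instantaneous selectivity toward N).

16.5

S_{N/P} = r_N/r_P = (k₁·C_M^1.5)/(k₂·C_M^2) = (k₁/k₂)·C_M^-0.5.
= (2.40×5.730^1.5) / (0.0609×5.730^2) = 32.92/2.000 = 16.5.
The undesired path is higher order in M, so low C_M (CSTR or dilute feed) favours N.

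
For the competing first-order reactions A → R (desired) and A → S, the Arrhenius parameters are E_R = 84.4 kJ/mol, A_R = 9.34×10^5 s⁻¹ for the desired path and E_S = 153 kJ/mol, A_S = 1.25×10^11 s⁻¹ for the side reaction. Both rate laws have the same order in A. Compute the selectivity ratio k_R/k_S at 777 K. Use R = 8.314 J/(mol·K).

0.306

With equal orders, S_{R/S} = k_R/k_S = (A_R/A_S)·exp[(E_S−E_R)/(RT)].
(E_S−E_R)/(RT) = (153−84.4)×10³/(8.314×777) = 68600/6460 = 10.62.
k_R/k_S = (9.34×10^5/1.25×10^11)·exp(10.62) = 7.472×10^-6 × 40914 = 0.306.
Since E_R < E_S, lowering the temperature improves selectivity toward R.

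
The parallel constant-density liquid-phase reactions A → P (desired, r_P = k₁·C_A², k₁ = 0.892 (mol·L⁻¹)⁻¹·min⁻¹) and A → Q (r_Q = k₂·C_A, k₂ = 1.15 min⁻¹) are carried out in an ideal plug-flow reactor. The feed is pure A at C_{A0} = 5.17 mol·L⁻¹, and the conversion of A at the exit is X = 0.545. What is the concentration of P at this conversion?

2.08 mol·L⁻¹

C_A = C_{A0}(1−X) = 2.352 mol·L⁻¹.
Along a PFR/batch, dC_Q/dC_A = −r_Q/(r_P+r_Q) = −k₂/(k₂+k₁·C_A).
Integrating from C_{A0} to C_A: C_Q = (1.15/0.892)·ln[(1.15+0.892·5.17)/(1.15+0.892·2.35)] = 1.289·ln(5.762/3.248) = 0.7389 mol·L⁻¹.
Then C_P = (C_{A0}−C_A) − C_Q = 2.818 − 0.7389 = 2.079 mol·L⁻¹.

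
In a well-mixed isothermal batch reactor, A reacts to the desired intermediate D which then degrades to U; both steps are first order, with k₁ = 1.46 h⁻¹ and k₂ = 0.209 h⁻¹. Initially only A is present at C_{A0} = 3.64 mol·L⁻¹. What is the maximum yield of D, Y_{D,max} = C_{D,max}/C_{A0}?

At the optimum, C_{D,max}/C_{A0} = (k₁/k₂)^[k₂/(k₂−k₁)].
= (1.46/0.209)^(0.209/(0.209−1.46)) = (6.986)^(-0.1671) = 0.7227.

0.723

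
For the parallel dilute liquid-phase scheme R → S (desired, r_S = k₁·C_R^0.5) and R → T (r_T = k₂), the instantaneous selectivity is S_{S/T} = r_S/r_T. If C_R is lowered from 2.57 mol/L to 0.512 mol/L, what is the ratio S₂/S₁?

S_{S/T} = (k₁/k₂)·C_R^0.5, so S₂/S₁ = (C_{R,2}/C_{R,1})^0.5.
= (0.512/2.57)^0.5 = (0.1992)^0.5 = 0.446.

0.446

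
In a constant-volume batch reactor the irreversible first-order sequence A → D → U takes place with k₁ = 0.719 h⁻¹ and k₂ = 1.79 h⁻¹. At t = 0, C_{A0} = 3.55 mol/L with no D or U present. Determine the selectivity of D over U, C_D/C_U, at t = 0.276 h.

3.60

Solving the coupled first-order balances gives C_D(t) = [k₁/(k₂−k₁)]·C_{A0}·(e^(−k₁t) − e^(−k₂t)).
e^(−k₁t) = e^(−0.719×0.276) = e^(−0.1984) = 0.8200; e^(−k₂t) = e^(−0.4940) = 0.6102.
C_D = 0.719×3.55/(1.79−0.719) × (0.8200−0.6102) = 2.383×0.2098 = 0.5001 mol/L.
C_A = C_{A0}e^(−k₁t) = 2.911 mol/L, so C_U = C_{A0}−C_A−C_D = 0.1389 mol/L; C_D/C_U = 3.60.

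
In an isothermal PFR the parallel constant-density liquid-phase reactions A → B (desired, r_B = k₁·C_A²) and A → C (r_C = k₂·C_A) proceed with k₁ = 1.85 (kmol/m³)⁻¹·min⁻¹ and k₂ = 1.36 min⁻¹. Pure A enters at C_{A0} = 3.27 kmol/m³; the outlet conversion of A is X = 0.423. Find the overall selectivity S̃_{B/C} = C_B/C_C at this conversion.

3.44

C_A = C_{A0}(1−X) = 1.887 kmol/m³.
Along a PFR/batch, dC_C/dC_A = −r_C/(r_B+r_C) = −k₂/(k₂+k₁·C_A).
Integrating from C_{A0} to C_A: C_C = (1.36/1.85)·ln[(1.36+1.85·3.27)/(1.36+1.85·1.89)] = 0.7351·ln(7.410/4.851) = 0.3115 kmol/m³.
Then C_B = (C_{A0}−C_A) − C_C = 1.383 − 0.3115 = 1.072 kmol/m³.
S̃_{B/C} = C_B/C_C = 1.072/0.3115 = 3.44.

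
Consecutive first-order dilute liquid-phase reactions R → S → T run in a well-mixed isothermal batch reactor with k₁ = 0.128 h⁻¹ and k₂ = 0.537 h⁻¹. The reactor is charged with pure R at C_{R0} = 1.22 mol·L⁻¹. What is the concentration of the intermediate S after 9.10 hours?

0.116 mol·L⁻¹

For first-order series with pure R initially, C_S(t) = k₁C_{R0}/(k₂−k₁)·(e^(−k₁t) − e^(−k₂t)).
e^(−k₁t) = e^(−0.128×9.10) = e^(−1.165) = 0.3120; e^(−k₂t) = e^(−4.887) = 0.007546.
C_S = 0.128×1.22/(0.537−0.128) × (0.3120−0.007546) = 0.3818×0.3044 = 0.1162 mol·L⁻¹.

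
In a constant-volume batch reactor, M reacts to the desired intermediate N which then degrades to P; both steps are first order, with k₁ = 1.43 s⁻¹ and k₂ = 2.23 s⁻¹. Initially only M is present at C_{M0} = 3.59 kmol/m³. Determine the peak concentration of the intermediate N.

1.04 kmol/m³

At the optimum, C_{N,max}/C_{M0} = (k₁/k₂)^[k₂/(k₂−k₁)].
= (1.43/2.23)^(2.23/(2.23−1.43)) = (0.6413)^(2.787) = 0.2898.
C_{N,max} = 0.2898×3.59 = 1.04 kmol/m³.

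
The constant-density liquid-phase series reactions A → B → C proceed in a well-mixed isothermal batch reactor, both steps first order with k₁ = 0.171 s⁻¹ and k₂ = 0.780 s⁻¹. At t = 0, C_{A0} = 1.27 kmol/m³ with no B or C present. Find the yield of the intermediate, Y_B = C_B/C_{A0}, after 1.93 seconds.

Solving the coupled first-order balances gives C_B(t) = [k₁/(k₂−k₁)]·C_{A0}·(e^(−k₁t) − e^(−k₂t)).
e^(−k₁t) = e^(−0.171×1.93) = e^(−0.3300) = 0.7189; e^(−k₂t) = e^(−1.505) = 0.2219.
C_B = 0.171×1.27/(0.780−0.171) × (0.7189−0.2219) = 0.3566×0.4970 = 0.1772 kmol/m³.
Y_B = C_B/C_{A0} = 0.1772/1.27 = 0.140.

0.140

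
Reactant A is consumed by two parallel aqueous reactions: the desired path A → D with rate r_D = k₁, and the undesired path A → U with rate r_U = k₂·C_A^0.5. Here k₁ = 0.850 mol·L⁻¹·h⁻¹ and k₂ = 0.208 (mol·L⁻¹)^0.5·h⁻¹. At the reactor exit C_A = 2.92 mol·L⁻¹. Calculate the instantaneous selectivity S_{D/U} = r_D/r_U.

S_{D/U} = r_D/r_U = (k₁)/(k₂·C_A^0.5) = (k₁/k₂)·C_A^-0.5.
= (0.850) / (0.208×2.920^0.5) = 0.8500/0.3554 = 2.39.

2.39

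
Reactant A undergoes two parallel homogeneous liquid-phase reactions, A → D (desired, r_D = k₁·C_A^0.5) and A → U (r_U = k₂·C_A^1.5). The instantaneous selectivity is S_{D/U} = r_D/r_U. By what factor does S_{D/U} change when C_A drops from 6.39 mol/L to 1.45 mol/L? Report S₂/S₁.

S_{D/U} = (k₁/k₂)·C_A⁻¹, so S₂/S₁ = (C_{A,2}/C_{A,1})⁻¹.
= 6.39/1.45 = 4.41.
Selectivity toward D rises as C_A falls — low-concentration operation is favoured.

4.41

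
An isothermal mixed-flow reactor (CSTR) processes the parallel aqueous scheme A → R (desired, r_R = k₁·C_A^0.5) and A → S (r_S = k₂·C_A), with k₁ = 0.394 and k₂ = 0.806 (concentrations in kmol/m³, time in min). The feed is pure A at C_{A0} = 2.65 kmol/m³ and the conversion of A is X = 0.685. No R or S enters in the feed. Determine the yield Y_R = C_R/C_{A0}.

0.239

Exit C_A = C_{A0}(1−X) = 2.65×0.315 = 0.8347 kmol/m³.
In a CSTR the entire volume is at exit conditions, so r_R = 0.394×0.8347^0.5 = 0.3600 and r_S = 0.806×0.8347 = 0.6728.
Fraction of consumed A going to R: r_R/(r_R+r_S) = 0.3485.
C_R = 0.3485·C_{A0}·X = 0.3485×2.65×0.685 = 0.633 kmol/m³; Y_R = C_R/C_{A0} = 0.239.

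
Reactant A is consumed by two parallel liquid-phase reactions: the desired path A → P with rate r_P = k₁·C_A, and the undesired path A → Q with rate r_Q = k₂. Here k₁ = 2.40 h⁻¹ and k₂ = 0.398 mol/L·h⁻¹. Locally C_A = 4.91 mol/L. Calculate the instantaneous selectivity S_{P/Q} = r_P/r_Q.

S_{P/Q} = r_P/r_Q = (k₁·C_A)/(k₂) = (k₁/k₂)·C_A.
= (2.40×4.910) / (0.398) = 11.78/0.3980 = 29.6.
Since the desired path is higher order in A, keeping C_A high (PFR or concentrated feed) favours P.

29.6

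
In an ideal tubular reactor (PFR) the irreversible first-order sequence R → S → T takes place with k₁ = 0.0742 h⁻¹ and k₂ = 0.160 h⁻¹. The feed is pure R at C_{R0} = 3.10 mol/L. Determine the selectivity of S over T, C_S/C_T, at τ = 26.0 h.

0.151

Solving the coupled first-order balances gives C_S(τ) = [k₁/(k₂−k₁)]·C_{R0}·(e^(−k₁τ) − e^(−k₂τ)).
e^(−k₁τ) = e^(−0.0742×26.0) = e^(−1.929) = 0.1453; e^(−k₂τ) = e^(−4.160) = 0.01561.
C_S = 0.0742×3.10/(0.160−0.0742) × (0.1453−0.01561) = 2.681×0.1297 = 0.3476 mol/L.
C_R = C_{R0}e^(−k₁τ) = 0.4503 mol/L, so C_T = C_{R0}−C_R−C_S = 2.302 mol/L; C_S/C_T = 0.151.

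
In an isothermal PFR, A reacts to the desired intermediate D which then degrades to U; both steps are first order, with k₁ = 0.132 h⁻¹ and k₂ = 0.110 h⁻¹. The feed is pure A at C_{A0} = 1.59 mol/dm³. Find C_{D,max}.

0.639 mol/dm³

Evaluating C_D at τ_opt = ln(k₂/k₁)/(k₂−k₁) gives C_{D,max}/C_{A0} = (k₁/k₂)^[k₂/(k₂−k₁)].
= (0.132/0.110)^(0.110/(0.110−0.132)) = (1.200)^(-5.000) = 0.4019.
C_{D,max} = 0.4019×1.59 = 0.639 mol/dm³.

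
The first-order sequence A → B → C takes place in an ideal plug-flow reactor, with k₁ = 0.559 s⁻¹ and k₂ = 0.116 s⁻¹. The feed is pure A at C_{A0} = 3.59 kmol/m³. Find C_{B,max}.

At the optimum, C_{B,max}/C_{A0} = (k₁/k₂)^[k₂/(k₂−k₁)].
= (0.559/0.116)^(0.116/(0.116−0.559)) = (4.819)^(-0.2619) = 0.6625.
C_{B,max} = 0.6625×3.59 = 2.38 kmol/m³.

2.38 kmol/m³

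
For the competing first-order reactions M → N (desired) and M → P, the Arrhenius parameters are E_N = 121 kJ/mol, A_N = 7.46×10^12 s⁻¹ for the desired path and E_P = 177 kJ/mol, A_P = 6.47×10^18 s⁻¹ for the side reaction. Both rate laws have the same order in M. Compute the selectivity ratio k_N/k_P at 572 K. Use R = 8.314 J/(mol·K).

0.150

Since both paths have the same order in M, the concentration cancels and S_{N/P} = k_N/k_P = (A_N/A_P)·exp[(E_P−E_N)/(RT)].
(E_P−E_N)/(RT) = (177−121)×10³/(8.314×572) = 56000/4756 = 11.78.
k_N/k_P = (7.46×10^12/6.47×10^18)·exp(11.78) = 1.153×10^-6 × 1.300×10^5 = 0.150.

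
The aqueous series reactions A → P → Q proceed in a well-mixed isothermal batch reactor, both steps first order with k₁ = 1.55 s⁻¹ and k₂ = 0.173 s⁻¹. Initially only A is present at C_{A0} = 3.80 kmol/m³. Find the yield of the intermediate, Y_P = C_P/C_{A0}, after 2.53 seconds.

0.704

Solving the coupled first-order balances gives C_P(t) = [k₁/(k₂−k₁)]·C_{A0}·(e^(−k₁t) − e^(−k₂t)).
e^(−k₁t) = e^(−1.55×2.53) = e^(−3.921) = 0.01981; e^(−k₂t) = e^(−0.4377) = 0.6455.
C_P = 1.55×3.80/(0.173−1.55) × (0.01981−0.6455) = (-4.277)×(-0.6257) = 2.676 kmol/m³.
Y_P = C_P/C_{A0} = 2.676/3.80 = 0.704.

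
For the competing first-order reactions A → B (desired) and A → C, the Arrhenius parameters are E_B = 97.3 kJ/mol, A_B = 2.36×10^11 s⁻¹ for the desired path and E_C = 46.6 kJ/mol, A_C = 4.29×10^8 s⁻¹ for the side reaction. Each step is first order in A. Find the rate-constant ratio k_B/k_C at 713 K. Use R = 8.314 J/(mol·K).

Since both paths have the same order in A, the concentration cancels and S_{B/C} = k_B/k_C = (A_B/A_C)·exp[(E_C−E_B)/(RT)].
(E_C−E_B)/(RT) = (46.6−97.3)×10³/(8.314×713) = -50700/5928 = -8.553.
k_B/k_C = (2.36×10^11/4.29×10^8)·exp(-8.553) = 550.1 × 1.930×10^-4 = 0.106.
Since E_B > E_C, raising the temperature improves selectivity toward B.

0.106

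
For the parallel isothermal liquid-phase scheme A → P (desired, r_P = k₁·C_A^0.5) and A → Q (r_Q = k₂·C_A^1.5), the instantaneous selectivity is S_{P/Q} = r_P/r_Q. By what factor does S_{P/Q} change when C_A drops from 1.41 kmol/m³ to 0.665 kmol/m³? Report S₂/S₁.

S_{P/Q} = (k₁/k₂)·C_A⁻¹, so S₂/S₁ = (C_{A,2}/C_{A,1})⁻¹.
= 1.41/0.665 = 2.12.

2.12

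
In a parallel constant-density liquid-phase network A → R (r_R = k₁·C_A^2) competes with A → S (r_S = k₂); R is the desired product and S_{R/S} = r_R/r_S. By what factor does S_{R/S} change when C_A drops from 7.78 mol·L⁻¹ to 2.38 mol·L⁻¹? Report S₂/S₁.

S_{R/S} = (k₁/k₂)·C_A^2, so S₂/S₁ = (C_{A,2}/C_{A,1})^2.
= (2.38/7.78)^2 = (0.3059)^2 = 0.0936.

0.0936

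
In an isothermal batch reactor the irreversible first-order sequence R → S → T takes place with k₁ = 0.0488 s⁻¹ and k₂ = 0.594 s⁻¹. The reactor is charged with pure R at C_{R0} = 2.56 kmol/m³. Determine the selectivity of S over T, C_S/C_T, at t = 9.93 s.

0.167

The intermediate concentration in a first-order A→B→C sequence is C_S = k₁C_{R0}(e^(−k₁t) − e^(−k₂t))/(k₂−k₁).
e^(−k₁t) = e^(−0.0488×9.93) = e^(−0.4846) = 0.6160; e^(−k₂t) = e^(−5.898) = 0.002744.
C_S = 0.0488×2.56/(0.594−0.0488) × (0.6160−0.002744) = 0.2291×0.6132 = 0.1405 kmol/m³.
C_R = C_{R0}e^(−k₁t) = 1.577 kmol/m³, so C_T = C_{R0}−C_R−C_S = 0.8426 kmol/m³; C_S/C_T = 0.167.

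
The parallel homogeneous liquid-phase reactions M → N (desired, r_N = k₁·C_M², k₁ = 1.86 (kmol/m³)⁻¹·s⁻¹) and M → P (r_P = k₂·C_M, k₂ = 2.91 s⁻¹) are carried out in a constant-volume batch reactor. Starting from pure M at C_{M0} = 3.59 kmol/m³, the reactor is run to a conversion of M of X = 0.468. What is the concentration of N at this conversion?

1.06 kmol/m³

C_M = C_{M0}(1−X) = 1.910 kmol/m³.
Along a PFR/batch, dC_P/dC_M = −r_P/(r_N+r_P) = −k₂/(k₂+k₁·C_M).
Integrating from C_{M0} to C_M: C_P = (2.91/1.86)·ln[(2.91+1.86·3.59)/(2.91+1.86·1.91)] = 1.565·ln(9.587/6.462) = 0.6171 kmol/m³.
Then C_N = (C_{M0}−C_M) − C_P = 1.680 − 0.6171 = 1.063 kmol/m³.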